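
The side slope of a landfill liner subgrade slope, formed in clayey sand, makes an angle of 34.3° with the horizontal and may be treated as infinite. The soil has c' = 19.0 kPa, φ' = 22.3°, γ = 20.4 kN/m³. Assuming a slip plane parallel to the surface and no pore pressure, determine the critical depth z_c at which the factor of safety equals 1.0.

Setting FS = 1.00 in FS = [c' + γz cos²β tanφ'] / [γz sinβ cosβ] and solving for z:
z = c' / [γ cosβ (FS·sinβ − cosβ·tanφ')]
  = 19.0 / [20.4·cos34.3°·(1.00·sin34.3° − cos34.3°·tan22.3°)]
  = 19.0 / [20.4·0.8261·(1.00·0.5635 − 0.8261·0.4101)]
  = 19.0 / 3.7870 = 5.017 m

z_c = 5.02 m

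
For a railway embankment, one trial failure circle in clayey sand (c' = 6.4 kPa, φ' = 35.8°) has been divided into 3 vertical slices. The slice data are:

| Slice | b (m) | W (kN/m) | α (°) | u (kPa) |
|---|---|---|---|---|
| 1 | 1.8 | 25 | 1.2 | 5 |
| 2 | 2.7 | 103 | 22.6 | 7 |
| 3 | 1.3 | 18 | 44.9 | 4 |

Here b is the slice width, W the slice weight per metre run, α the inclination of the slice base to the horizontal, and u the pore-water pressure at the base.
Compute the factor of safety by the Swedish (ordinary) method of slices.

Ordinary method of slices: FS = Σ[c'·Δl_i + (W_i cosα_i − u_i·Δl_i)·tanφ'] / Σ W_i sinα_i, with Δl_i = b_i / cosα_i.
Slice 1: Δl = 1.8/cos1.2° = 1.800 m; N'_1 = 25·cos1.2° − 5·1.800 = 16.0; c'Δl = 11.52; W sinα = 0.5
Slice 2: Δl = 2.7/cos22.6° = 2.925 m; N'_2 = 103·cos22.6° − 7·2.925 = 74.6; c'Δl = 18.72; W sinα = 39.6
Slice 3: Δl = 1.3/cos44.9° = 1.835 m; N'_3 = 18·cos44.9° − 4·1.835 = 5.4; c'Δl = 11.75; W sinα = 12.7
Σc'Δl = 42.0 kN/m; ΣN' = 96.0 kN/m; ΣW sinα = 52.8 kN/m
Resisting = 42.0 + 96.0·tan35.8° = 42.0 + 69.3 = 111.2 kN/m
FS = 111.2 / 52.8 = 2.106

FS = 2.11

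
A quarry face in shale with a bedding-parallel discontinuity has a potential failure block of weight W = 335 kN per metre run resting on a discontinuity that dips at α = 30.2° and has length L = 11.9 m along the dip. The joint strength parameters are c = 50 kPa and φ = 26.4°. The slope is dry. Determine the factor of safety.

FS = 4.38

Resolving the block weight along and normal to the plane and applying the Mohr–Coulomb strength on the joint:
N' = W cosα = 335·cos30.2° = 289.5 kN/m
Driving force T = W sinα = 335·sin30.2° = 168.5 kN/m
Resisting force R = c·L + N'·tanφ = 50·11.9 + 289.5·tan26.4° = 595.0 + 143.7 = 738.7 kN/m
FS = R / T = 738.7 / 168.5 = 4.384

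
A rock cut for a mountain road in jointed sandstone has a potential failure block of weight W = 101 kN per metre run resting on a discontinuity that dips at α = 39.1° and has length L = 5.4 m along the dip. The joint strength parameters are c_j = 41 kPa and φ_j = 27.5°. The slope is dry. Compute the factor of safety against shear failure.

Resolving the block weight along and normal to the plane and applying the Mohr–Coulomb strength on the joint:
N' = W cosα = 101·cos39.1° = 78.4 kN/m
Driving force T = W sinα = 101·sin39.1° = 63.7 kN/m
Resisting force R = c_j·L + N'·tanφ_j = 41·5.4 + 78.4·tan27.5° = 221.4 + 40.8 = 262.2 kN/m
FS = R / T = 262.2 / 63.7 = 4.116

FS = 4.12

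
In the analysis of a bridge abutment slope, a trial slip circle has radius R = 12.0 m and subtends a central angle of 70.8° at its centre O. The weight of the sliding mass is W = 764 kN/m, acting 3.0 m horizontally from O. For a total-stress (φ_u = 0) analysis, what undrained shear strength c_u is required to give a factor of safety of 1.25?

FS = c_u·L_a·R / (W·d), so c_u = FS·W·d / (L_a·R).
Arc length L_a = R·θ = 12.0·(70.8°·π/180) = 12.0·1.2357 = 14.83 m
c_u = 1.25·764·3.0 / (14.83·12.0) = 2865.0 / 177.94 = 16.10 kPa

c_u = 16.1 kPa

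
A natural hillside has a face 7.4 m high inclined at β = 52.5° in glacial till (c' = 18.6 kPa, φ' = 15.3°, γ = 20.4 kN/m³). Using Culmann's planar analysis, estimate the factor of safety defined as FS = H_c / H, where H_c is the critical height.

FS = 1.85

H_c = (4c'/γ) · sinβ cosφ' / [1 − cos(β − φ')]
    = (4·18.6/20.4) · sin52.5°·cos15.3° / [1 − cos37.2°]
    = 3.647 · 0.7652 / 0.2035 = 13.72 m
FS = H_c / H = 13.72 / 7.4 = 1.854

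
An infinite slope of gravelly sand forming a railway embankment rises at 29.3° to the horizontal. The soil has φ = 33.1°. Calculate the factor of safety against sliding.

For a dry cohesionless infinite slope the factor of safety is FS = tanφ / tanβ.
FS = tan33.1° / tan29.3° = 0.6519 / 0.5612 = 1.162

FS = 1.16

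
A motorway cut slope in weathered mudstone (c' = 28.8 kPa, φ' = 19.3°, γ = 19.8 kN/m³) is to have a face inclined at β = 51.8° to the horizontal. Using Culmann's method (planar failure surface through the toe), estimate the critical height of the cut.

Culmann's analysis gives the critical failure plane at α_cr = (β + φ')/2 = (51.8 + 19.3)/2 = 35.5°, and the critical height
H_c = (4c'/γ) · sinβ cosφ' / [1 − cos(β − φ')]
    = (4·28.8/19.8) · sin51.8°·cos19.3° / [1 − cos(32.5°)]
    = 5.818 · 0.7859·0.9438 / [1 − 0.8434]
    = 5.818 · 0.7417 / 0.1566
    = 27.55 m

H_c = 27.55 m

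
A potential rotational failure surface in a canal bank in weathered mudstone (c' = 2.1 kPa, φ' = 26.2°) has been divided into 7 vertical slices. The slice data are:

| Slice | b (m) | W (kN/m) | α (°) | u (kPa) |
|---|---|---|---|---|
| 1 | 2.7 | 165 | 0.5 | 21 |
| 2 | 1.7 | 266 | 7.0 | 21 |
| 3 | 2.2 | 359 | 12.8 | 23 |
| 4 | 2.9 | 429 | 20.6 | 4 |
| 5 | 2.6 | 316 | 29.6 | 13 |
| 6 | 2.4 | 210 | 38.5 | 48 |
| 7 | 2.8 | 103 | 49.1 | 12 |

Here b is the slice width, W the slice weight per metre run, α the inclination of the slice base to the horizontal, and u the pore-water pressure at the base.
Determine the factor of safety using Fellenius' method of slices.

Ordinary method of slices: FS = Σ[c'·Δl_i + (W_i cosα_i − u_i·Δl_i)·tanφ'] / Σ W_i sinα_i, with Δl_i = b_i / cosα_i.
Slice 1: Δl = 2.7/cos0.5° = 2.700 m; N'_1 = 165·cos0.5° − 21·2.700 = 108.3; c'Δl = 5.67; W sinα = 1.4
Slice 2: Δl = 1.7/cos7.0° = 1.713 m; N'_2 = 266·cos7.0° − 21·1.713 = 228.0; c'Δl = 3.60; W sinα = 32.4
Slice 3: Δl = 2.2/cos12.8° = 2.256 m; N'_3 = 359·cos12.8° − 23·2.256 = 298.2; c'Δl = 4.74; W sinα = 79.5
Slice 4: Δl = 2.9/cos20.6° = 3.098 m; N'_4 = 429·cos20.6° − 4·3.098 = 389.2; c'Δl = 6.51; W sinα = 150.9
Slice 5: Δl = 2.6/cos29.6° = 2.990 m; N'_5 = 316·cos29.6° − 13·2.990 = 235.9; c'Δl = 6.28; W sinα = 156.1
Slice 6: Δl = 2.4/cos38.5° = 3.067 m; N'_6 = 210·cos38.5° − 48·3.067 = 17.1; c'Δl = 6.44; W sinα = 130.7
Slice 7: Δl = 2.8/cos49.1° = 4.277 m; N'_7 = 103·cos49.1° − 12·4.277 = 16.1; c'Δl = 8.98; W sinα = 77.9
Σc'Δl = 42.2 kN/m; ΣN' = 1292.9 kN/m; ΣW sinα = 629.0 kN/m
Resisting = 42.2 + 1292.9·tan26.2° = 42.2 + 636.2 = 678.4 kN/m
FS = 678.4 / 629.0 = 1.079

FS = 1.08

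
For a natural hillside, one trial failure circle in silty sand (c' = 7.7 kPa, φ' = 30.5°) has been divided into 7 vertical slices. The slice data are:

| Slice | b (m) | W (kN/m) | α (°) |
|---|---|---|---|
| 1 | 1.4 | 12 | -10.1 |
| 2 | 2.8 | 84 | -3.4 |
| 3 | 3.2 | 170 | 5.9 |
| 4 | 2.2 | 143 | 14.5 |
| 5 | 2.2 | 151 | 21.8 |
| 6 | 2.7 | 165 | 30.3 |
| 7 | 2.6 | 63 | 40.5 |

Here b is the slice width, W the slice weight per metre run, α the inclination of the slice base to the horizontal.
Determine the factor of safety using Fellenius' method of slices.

Ordinary method of slices: FS = Σ[c'·Δl_i + (W_i cosα_i)·tanφ'] / Σ W_i sinα_i, with Δl_i = b_i / cosα_i.
Slice 1: Δl = 1.4/cos(-10.1°) = 1.422 m; N'_1 = 12·cos(-10.1°) = 11.8; c'Δl = 10.95; W sinα = -2.1
Slice 2: Δl = 2.8/cos(-3.4°) = 2.805 m; N'_2 = 84·cos(-3.4°) = 83.9; c'Δl = 21.60; W sinα = -5.0
Slice 3: Δl = 3.2/cos5.9° = 3.217 m; N'_3 = 170·cos5.9° = 169.1; c'Δl = 24.77; W sinα = 17.5
Slice 4: Δl = 2.2/cos14.5° = 2.272 m; N'_4 = 143·cos14.5° = 138.4; c'Δl = 17.50; W sinα = 35.8
Slice 5: Δl = 2.2/cos21.8° = 2.369 m; N'_5 = 151·cos21.8° = 140.2; c'Δl = 18.24; W sinα = 56.1
Slice 6: Δl = 2.7/cos30.3° = 3.127 m; N'_6 = 165·cos30.3° = 142.5; c'Δl = 24.08; W sinα = 83.2
Slice 7: Δl = 2.6/cos40.5° = 3.419 m; N'_7 = 63·cos40.5° = 47.9; c'Δl = 26.33; W sinα = 40.9
Σc'Δl = 143.5 kN/m; ΣN' = 733.8 kN/m; ΣW sinα = 226.4 kN/m
Resisting = 143.5 + 733.8·tan30.5° = 143.5 + 432.2 = 575.7 kN/m
FS = 575.7 / 226.4 = 2.542

FS = 2.54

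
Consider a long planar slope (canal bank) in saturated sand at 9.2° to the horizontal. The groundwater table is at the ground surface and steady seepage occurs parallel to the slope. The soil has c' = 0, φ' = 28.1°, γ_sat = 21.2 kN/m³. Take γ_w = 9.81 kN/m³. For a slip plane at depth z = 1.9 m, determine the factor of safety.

With seepage parallel to the slope and the water table at the surface, the effective normal stress on the slip plane uses the buoyant unit weight γ' = γ_sat − γ_w while the driving shear stress uses γ_sat:
FS = [c' + γ' z cos²β tanφ'] / [γ_sat z sinβ cosβ]
(For c' = 0 this reduces to FS = (γ'/γ_sat)·tanφ'/tanβ.)
γ' = 21.2 − 9.81 = 11.39 kN/m³
Numerator = 0.0 + 11.39·1.9·cos²9.2°·tan28.1° = 0.0 + 11.39·1.9·0.9744·0.5340 = 11.260 kPa
Denominator = 21.2·1.9·sin9.2°·cos9.2° = 21.2·1.9·0.1599·0.9871 = 6.357 kPa
FS = 11.260 / 6.357 = 1.771

FS = 1.77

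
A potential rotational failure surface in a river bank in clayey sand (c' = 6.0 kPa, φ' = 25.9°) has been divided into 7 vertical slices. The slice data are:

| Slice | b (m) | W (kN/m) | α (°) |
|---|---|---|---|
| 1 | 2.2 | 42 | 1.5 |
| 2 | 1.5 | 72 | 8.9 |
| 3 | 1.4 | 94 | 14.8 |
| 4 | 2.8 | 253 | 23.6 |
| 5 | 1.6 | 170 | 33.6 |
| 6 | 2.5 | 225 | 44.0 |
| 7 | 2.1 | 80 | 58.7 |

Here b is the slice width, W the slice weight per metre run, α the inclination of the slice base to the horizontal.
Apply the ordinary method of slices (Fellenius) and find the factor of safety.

Ordinary method of slices: FS = Σ[c'·Δl_i + (W_i cosα_i)·tanφ'] / Σ W_i sinα_i, with Δl_i = b_i / cosα_i.
Slice 1: Δl = 2.2/cos1.5° = 2.201 m; N'_1 = 42·cos1.5° = 42.0; c'Δl = 13.20; W sinα = 1.1
Slice 2: Δl = 1.5/cos8.9° = 1.518 m; N'_2 = 72·cos8.9° = 71.1; c'Δl = 9.11; W sinα = 11.1
Slice 3: Δl = 1.4/cos14.8° = 1.448 m; N'_3 = 94·cos14.8° = 90.9; c'Δl = 8.69; W sinα = 24.0
Slice 4: Δl = 2.8/cos23.6° = 3.056 m; N'_4 = 253·cos23.6° = 231.8; c'Δl = 18.33; W sinα = 101.3
Slice 5: Δl = 1.6/cos33.6° = 1.921 m; N'_5 = 170·cos33.6° = 141.6; c'Δl = 11.53; W sinα = 94.1
Slice 6: Δl = 2.5/cos44.0° = 3.475 m; N'_6 = 225·cos44.0° = 161.9; c'Δl = 20.85; W sinα = 156.3
Slice 7: Δl = 2.1/cos58.7° = 4.042 m; N'_7 = 80·cos58.7° = 41.6; c'Δl = 24.25; W sinα = 68.4
Σc'Δl = 106.0 kN/m; ΣN' = 780.8 kN/m; ΣW sinα = 456.3 kN/m
Resisting = 106.0 + 780.8·tan25.9° = 106.0 + 379.2 = 485.1 kN/m
FS = 485.1 / 456.3 = 1.063

FS = 1.06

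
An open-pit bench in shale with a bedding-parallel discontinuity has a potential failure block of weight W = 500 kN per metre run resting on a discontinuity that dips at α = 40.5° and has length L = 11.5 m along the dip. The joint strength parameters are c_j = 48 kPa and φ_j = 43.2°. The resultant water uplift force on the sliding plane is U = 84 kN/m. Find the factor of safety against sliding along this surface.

FS = 2.56

Resolving the block weight along and normal to the plane and applying the Mohr–Coulomb strength on the joint:
N' = W cosα − U = 500·cos40.5° − 84 = 296.2 kN/m
Driving force T = W sinα = 500·sin40.5° = 324.7 kN/m
Resisting force R = c_j·L + N'·tanφ_j = 48·11.5 + 296.2·tan43.2° = 552.0 + 278.2 = 830.2 kN/m
FS = R / T = 830.2 / 324.7 = 2.556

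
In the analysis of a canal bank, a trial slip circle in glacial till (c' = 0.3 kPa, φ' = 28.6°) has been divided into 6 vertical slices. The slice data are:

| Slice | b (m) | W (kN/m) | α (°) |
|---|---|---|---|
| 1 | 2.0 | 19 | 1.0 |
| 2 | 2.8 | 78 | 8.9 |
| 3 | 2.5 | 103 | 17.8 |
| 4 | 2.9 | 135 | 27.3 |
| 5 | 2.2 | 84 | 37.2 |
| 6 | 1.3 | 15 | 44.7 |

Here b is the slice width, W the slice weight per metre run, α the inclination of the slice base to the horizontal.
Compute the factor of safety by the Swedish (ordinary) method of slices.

FS = 1.31

Ordinary method of slices: FS = Σ[c'·Δl_i + (W_i cosα_i)·tanφ'] / Σ W_i sinα_i, with Δl_i = b_i / cosα_i.
Slice 1: Δl = 2.0/cos1.0° = 2.000 m; N'_1 = 19·cos1.0° = 19.0; c'Δl = 0.60; W sinα = 0.3
Slice 2: Δl = 2.8/cos8.9° = 2.834 m; N'_2 = 78·cos8.9° = 77.1; c'Δl = 0.85; W sinα = 12.1
Slice 3: Δl = 2.5/cos17.8° = 2.626 m; N'_3 = 103·cos17.8° = 98.1; c'Δl = 0.79; W sinα = 31.5
Slice 4: Δl = 2.9/cos27.3° = 3.263 m; N'_4 = 135·cos27.3° = 120.0; c'Δl = 0.98; W sinα = 61.9
Slice 5: Δl = 2.2/cos37.2° = 2.762 m; N'_5 = 84·cos37.2° = 66.9; c'Δl = 0.83; W sinα = 50.8
Slice 6: Δl = 1.3/cos44.7° = 1.829 m; N'_6 = 15·cos44.7° = 10.7; c'Δl = 0.55; W sinα = 10.6
Σc'Δl = 4.6 kN/m; ΣN' = 391.7 kN/m; ΣW sinα = 167.1 kN/m
Resisting = 4.6 + 391.7·tan28.6° = 4.6 + 213.5 = 218.1 kN/m
FS = 218.1 / 167.1 = 1.305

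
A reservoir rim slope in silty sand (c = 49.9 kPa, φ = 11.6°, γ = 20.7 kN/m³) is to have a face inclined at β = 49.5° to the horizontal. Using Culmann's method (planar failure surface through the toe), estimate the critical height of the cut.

H_c = 34.05 m

Culmann's analysis gives the critical failure plane at α_cr = (β + φ)/2 = (49.5 + 11.6)/2 = 30.6°, and the critical height
H_c = (4c/γ) · sinβ cosφ / [1 − cos(β − φ)]
    = (4·49.9/20.7) · sin49.5°·cos11.6° / [1 − cos(37.9°)]
    = 9.643 · 0.7604·0.9796 / [1 − 0.7891]
    = 9.643 · 0.7449 / 0.2109
    = 34.05 m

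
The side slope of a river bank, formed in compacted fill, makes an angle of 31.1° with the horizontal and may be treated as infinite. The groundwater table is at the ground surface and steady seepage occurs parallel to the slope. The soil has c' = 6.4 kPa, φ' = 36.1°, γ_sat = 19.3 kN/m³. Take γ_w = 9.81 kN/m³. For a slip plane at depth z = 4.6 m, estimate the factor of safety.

With seepage parallel to the slope and the water table at the surface, the effective normal stress on the slip plane uses the buoyant unit weight γ' = γ_sat − γ_w while the driving shear stress uses γ_sat:
FS = [c' + γ' z cos²β tanφ'] / [γ_sat z sinβ cosβ]
γ' = 19.3 − 9.81 = 9.49 kN/m³
Numerator = 6.4 + 9.49·4.6·cos²31.1°·tan36.1° = 6.4 + 9.49·4.6·0.7332·0.7292 = 29.740 kPa
Denominator = 19.3·4.6·sin31.1°·cos31.1° = 19.3·4.6·0.5165·0.8563 = 39.267 kPa
FS = 29.740 / 39.267 = 0.757

FS = 0.76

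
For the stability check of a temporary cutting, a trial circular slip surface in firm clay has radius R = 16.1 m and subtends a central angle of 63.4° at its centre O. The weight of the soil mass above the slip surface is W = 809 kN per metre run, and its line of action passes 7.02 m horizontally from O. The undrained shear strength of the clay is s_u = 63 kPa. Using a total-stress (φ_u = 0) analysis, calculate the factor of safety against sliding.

Taking moments about the centre O, the resisting moment is provided by the undrained shear strength acting along the arc:
Arc length L_a = R·θ = 16.1·(63.4°·π/180) = 16.1·1.1065 = 17.82 m
M_R = s_u·L_a·R = 63·17.82·16.1 = 18070.0 kN·m/m
M_D = W·d = 809·7.02 = 5679.2 kN·m/m
FS = M_R / M_D = 18070.0 / 5679.2 = 3.182

FS = 3.18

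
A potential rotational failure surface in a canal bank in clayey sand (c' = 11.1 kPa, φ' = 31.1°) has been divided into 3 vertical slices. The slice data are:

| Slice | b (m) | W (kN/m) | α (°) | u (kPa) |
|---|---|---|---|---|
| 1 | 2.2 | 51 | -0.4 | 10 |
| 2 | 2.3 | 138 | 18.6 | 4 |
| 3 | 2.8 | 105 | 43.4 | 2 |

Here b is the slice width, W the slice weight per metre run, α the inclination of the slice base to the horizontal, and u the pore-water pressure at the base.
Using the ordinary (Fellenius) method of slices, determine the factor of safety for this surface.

FS = 1.95

Ordinary method of slices: FS = Σ[c'·Δl_i + (W_i cosα_i − u_i·Δl_i)·tanφ'] / Σ W_i sinα_i, with Δl_i = b_i / cosα_i.
Slice 1: Δl = 2.2/cos(-0.4°) = 2.200 m; N'_1 = 51·cos(-0.4°) − 10·2.200 = 29.0; c'Δl = 24.42; W sinα = -0.4
Slice 2: Δl = 2.3/cos18.6° = 2.427 m; N'_2 = 138·cos18.6° − 4·2.427 = 121.1; c'Δl = 26.94; W sinα = 44.0
Slice 3: Δl = 2.8/cos43.4° = 3.854 m; N'_3 = 105·cos43.4° − 2·3.854 = 68.6; c'Δl = 42.78; W sinα = 72.1
Σc'Δl = 94.1 kN/m; ΣN' = 218.7 kN/m; ΣW sinα = 115.8 kN/m
Resisting = 94.1 + 218.7·tan31.1° = 94.1 + 131.9 = 226.0 kN/m
FS = 226.0 / 115.8 = 1.952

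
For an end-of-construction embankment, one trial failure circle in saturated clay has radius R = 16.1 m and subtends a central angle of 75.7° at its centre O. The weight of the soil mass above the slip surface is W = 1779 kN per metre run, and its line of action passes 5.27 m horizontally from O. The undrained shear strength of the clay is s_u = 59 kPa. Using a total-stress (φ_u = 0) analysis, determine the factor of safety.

FS = 2.16

Taking moments about the centre O, the resisting moment is provided by the undrained shear strength acting along the arc:
Arc length L_a = R·θ = 16.1·(75.7°·π/180) = 16.1·1.3212 = 21.27 m
M_R = s_u·L_a·R = 59·21.27·16.1 = 20205.8 kN·m/m
M_D = W·d = 1779·5.27 = 9375.3 kN·m/m
FS = M_R / M_D = 20205.8 / 9375.3 = 2.155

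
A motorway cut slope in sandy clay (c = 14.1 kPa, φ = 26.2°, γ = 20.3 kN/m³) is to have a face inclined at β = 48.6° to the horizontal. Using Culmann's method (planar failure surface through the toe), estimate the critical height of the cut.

H_c = 24.78 m

Culmann's analysis gives the critical failure plane at α_cr = (β + φ)/2 = (48.6 + 26.2)/2 = 37.4°, and the critical height
H_c = (4c/γ) · sinβ cosφ / [1 − cos(β − φ)]
    = (4·14.1/20.3) · sin48.6°·cos26.2° / [1 − cos(22.4°)]
    = 2.778 · 0.7501·0.8973 / [1 − 0.9245]
    = 2.778 · 0.6730 / 0.0755
    = 24.78 m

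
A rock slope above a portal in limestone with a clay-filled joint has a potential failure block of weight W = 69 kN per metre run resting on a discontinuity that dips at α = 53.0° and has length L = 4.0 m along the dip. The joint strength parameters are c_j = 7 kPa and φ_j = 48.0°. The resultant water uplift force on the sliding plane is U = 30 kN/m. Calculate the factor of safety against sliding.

Resolving the block weight along and normal to the plane and applying the Mohr–Coulomb strength on the joint:
N' = W cosα − U = 69·cos53.0° − 30 = 11.5 kN/m
Driving force T = W sinα = 69·sin53.0° = 55.1 kN/m
Resisting force R = c_j·L + N'·tanφ_j = 7·4.0 + 11.5·tan48.0° = 28.0 + 12.8 = 40.8 kN/m
FS = R / T = 40.8 / 55.1 = 0.740

FS = 0.74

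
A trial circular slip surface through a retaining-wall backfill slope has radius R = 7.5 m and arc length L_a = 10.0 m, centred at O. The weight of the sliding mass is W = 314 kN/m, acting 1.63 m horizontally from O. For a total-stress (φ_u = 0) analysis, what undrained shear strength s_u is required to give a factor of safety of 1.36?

s_u = 9.3 kPa

FS = s_u·L_a·R / (W·d), so s_u = FS·W·d / (L_a·R).
s_u = 1.36·314·1.63 / (10.00·7.5) = 696.1 / 75.00 = 9.28 kPa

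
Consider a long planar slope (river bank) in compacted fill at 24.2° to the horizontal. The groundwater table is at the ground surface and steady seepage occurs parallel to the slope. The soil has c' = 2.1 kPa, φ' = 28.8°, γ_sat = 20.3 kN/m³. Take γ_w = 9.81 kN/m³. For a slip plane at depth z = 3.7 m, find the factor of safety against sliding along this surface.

With seepage parallel to the slope and the water table at the surface, the effective normal stress on the slip plane uses the buoyant unit weight γ' = γ_sat − γ_w while the driving shear stress uses γ_sat:
FS = [c' + γ' z cos²β tanφ'] / [γ_sat z sinβ cosβ]
γ' = 20.3 − 9.81 = 10.49 kN/m³
Numerator = 2.1 + 10.49·3.7·cos²24.2°·tan28.8° = 2.1 + 10.49·3.7·0.8320·0.5498 = 19.852 kPa
Denominator = 20.3·3.7·sin24.2°·cos24.2° = 20.3·3.7·0.4099·0.9121 = 28.084 kPa
FS = 19.852 / 28.084 = 0.707

FS = 0.71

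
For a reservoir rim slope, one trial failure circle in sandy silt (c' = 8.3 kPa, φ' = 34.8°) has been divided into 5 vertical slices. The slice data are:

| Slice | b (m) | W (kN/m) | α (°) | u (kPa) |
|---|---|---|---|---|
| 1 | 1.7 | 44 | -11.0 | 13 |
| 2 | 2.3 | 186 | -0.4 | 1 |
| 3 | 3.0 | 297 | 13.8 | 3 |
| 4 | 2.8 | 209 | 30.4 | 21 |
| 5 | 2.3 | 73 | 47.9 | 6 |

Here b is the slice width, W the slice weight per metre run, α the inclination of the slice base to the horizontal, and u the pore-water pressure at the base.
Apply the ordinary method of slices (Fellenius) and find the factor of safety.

FS = 2.48

Ordinary method of slices: FS = Σ[c'·Δl_i + (W_i cosα_i − u_i·Δl_i)·tanφ'] / Σ W_i sinα_i, with Δl_i = b_i / cosα_i.
Slice 1: Δl = 1.7/cos(-11.0°) = 1.732 m; N'_1 = 44·cos(-11.0°) − 13·1.732 = 20.7; c'Δl = 14.37; W sinα = -8.4
Slice 2: Δl = 2.3/cos(-0.4°) = 2.300 m; N'_2 = 186·cos(-0.4°) − 1·2.300 = 183.7; c'Δl = 19.09; W sinα = -1.3
Slice 3: Δl = 3.0/cos13.8° = 3.089 m; N'_3 = 297·cos13.8° − 3·3.089 = 279.2; c'Δl = 25.64; W sinα = 70.8
Slice 4: Δl = 2.8/cos30.4° = 3.246 m; N'_4 = 209·cos30.4° − 21·3.246 = 112.1; c'Δl = 26.94; W sinα = 105.8
Slice 5: Δl = 2.3/cos47.9° = 3.431 m; N'_5 = 73·cos47.9° − 6·3.431 = 28.4; c'Δl = 28.47; W sinα = 54.2
Σc'Δl = 114.5 kN/m; ΣN' = 624.0 kN/m; ΣW sinα = 221.1 kN/m
Resisting = 114.5 + 624.0·tan34.8° = 114.5 + 433.7 = 548.2 kN/m
FS = 548.2 / 221.1 = 2.480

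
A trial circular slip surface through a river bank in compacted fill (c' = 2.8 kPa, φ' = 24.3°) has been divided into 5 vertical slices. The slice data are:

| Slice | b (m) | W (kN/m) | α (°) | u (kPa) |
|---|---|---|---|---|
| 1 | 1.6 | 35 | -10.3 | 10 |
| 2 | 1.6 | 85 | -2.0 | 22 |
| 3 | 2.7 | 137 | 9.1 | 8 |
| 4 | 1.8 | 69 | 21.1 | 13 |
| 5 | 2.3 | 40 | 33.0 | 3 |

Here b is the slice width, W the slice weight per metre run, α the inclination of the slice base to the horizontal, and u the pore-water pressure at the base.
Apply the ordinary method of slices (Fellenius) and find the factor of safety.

Ordinary method of slices: FS = Σ[c'·Δl_i + (W_i cosα_i − u_i·Δl_i)·tanφ'] / Σ W_i sinα_i, with Δl_i = b_i / cosα_i.
Slice 1: Δl = 1.6/cos(-10.3°) = 1.626 m; N'_1 = 35·cos(-10.3°) − 10·1.626 = 18.2; c'Δl = 4.55; W sinα = -6.3
Slice 2: Δl = 1.6/cos(-2.0°) = 1.601 m; N'_2 = 85·cos(-2.0°) − 22·1.601 = 49.7; c'Δl = 4.48; W sinα = -3.0
Slice 3: Δl = 2.7/cos9.1° = 2.734 m; N'_3 = 137·cos9.1° − 8·2.734 = 113.4; c'Δl = 7.66; W sinα = 21.7
Slice 4: Δl = 1.8/cos21.1° = 1.929 m; N'_4 = 69·cos21.1° − 13·1.929 = 39.3; c'Δl = 5.40; W sinα = 24.8
Slice 5: Δl = 2.3/cos33.0° = 2.742 m; N'_5 = 40·cos33.0° − 3·2.742 = 25.3; c'Δl = 7.68; W sinα = 21.8
Σc'Δl = 29.8 kN/m; ΣN' = 245.9 kN/m; ΣW sinα = 59.1 kN/m
Resisting = 29.8 + 245.9·tan24.3° = 29.8 + 111.0 = 140.8 kN/m
FS = 140.8 / 59.1 = 2.384

FS = 2.38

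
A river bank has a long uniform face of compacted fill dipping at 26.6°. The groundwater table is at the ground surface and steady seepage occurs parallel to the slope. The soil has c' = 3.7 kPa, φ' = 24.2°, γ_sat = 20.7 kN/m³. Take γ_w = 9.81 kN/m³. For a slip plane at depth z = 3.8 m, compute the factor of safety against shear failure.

FS = 0.59

With seepage parallel to the slope and the water table at the surface, the effective normal stress on the slip plane uses the buoyant unit weight γ' = γ_sat − γ_w while the driving shear stress uses γ_sat:
FS = [c' + γ' z cos²β tanφ'] / [γ_sat z sinβ cosβ]
γ' = 20.7 − 9.81 = 10.89 kN/m³
Numerator = 3.7 + 10.89·3.8·cos²26.6°·tan24.2° = 3.7 + 10.89·3.8·0.7995·0.4494 = 18.569 kPa
Denominator = 20.7·3.8·sin26.6°·cos26.6° = 20.7·3.8·0.4478·0.8942 = 31.493 kPa
FS = 18.569 / 31.493 = 0.590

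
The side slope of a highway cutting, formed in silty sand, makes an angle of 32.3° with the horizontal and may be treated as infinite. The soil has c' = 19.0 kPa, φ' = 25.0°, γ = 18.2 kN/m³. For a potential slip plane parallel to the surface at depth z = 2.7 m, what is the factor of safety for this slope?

FS = 1.59

For an infinite slope with a slip plane parallel to the surface (no pore pressure): FS = [c' + γz cos²β tanφ'] / [γz sinβ cosβ].
γz = 18.2·2.7 = 49.14 kN/m²
Numerator = 19.0 + 49.14·cos²32.3°·tan25.0° = 19.0 + 49.14·0.7145·0.4663 = 35.372 kPa
Denominator = 49.14·sin32.3°·cos32.3° = 49.14·0.5344·0.8453 = 22.195 kPa
FS = 35.372 / 22.195 = 1.594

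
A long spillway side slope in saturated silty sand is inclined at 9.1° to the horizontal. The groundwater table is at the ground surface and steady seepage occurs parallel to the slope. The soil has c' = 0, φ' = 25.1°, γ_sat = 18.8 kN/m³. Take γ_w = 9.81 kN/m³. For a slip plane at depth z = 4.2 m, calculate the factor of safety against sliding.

FS = 1.40

With seepage parallel to the slope and the water table at the surface, the effective normal stress on the slip plane uses the buoyant unit weight γ' = γ_sat − γ_w while the driving shear stress uses γ_sat:
FS = [c' + γ' z cos²β tanφ'] / [γ_sat z sinβ cosβ]
(For c' = 0 this reduces to FS = (γ'/γ_sat)·tanφ'/tanβ.)
γ' = 18.8 − 9.81 = 8.99 kN/m³
Numerator = 0.0 + 8.99·4.2·cos²9.1°·tan25.1° = 0.0 + 8.99·4.2·0.9750·0.4684 = 17.245 kPa
Denominator = 18.8·4.2·sin9.1°·cos9.1° = 18.8·4.2·0.1582·0.9874 = 12.331 kPa
FS = 17.245 / 12.331 = 1.398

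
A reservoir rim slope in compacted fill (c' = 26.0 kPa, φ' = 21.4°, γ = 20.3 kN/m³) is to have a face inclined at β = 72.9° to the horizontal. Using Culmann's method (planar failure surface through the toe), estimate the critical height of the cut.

Culmann's analysis gives the critical failure plane at α_cr = (β + φ')/2 = (72.9 + 21.4)/2 = 47.2°, and the critical height
H_c = (4c'/γ) · sinβ cosφ' / [1 − cos(β − φ')]
    = (4·26.0/20.3) · sin72.9°·cos21.4° / [1 − cos(51.5°)]
    = 5.123 · 0.9558·0.9311 / [1 − 0.6225]
    = 5.123 · 0.8899 / 0.3775
    = 12.08 m

H_c = 12.08 m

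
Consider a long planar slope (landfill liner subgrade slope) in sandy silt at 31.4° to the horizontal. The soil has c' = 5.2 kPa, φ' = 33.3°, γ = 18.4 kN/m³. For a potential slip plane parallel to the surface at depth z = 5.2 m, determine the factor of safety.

FS = 1.20

For an infinite slope with a slip plane parallel to the surface (no pore pressure): FS = [c' + γz cos²β tanφ'] / [γz sinβ cosβ].
γz = 18.4·5.2 = 95.68 kN/m²
Numerator = 5.2 + 95.68·cos²31.4°·tan33.3° = 5.2 + 95.68·0.7285·0.6569 = 50.989 kPa
Denominator = 95.68·sin31.4°·cos31.4° = 95.68·0.5210·0.8536 = 42.550 kPa
FS = 50.989 / 42.550 = 1.198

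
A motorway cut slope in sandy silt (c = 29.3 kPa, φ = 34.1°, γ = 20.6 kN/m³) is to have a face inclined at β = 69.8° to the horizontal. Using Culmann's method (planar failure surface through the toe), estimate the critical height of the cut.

H_c = 23.53 m

Culmann's analysis gives the critical failure plane at α_cr = (β + φ)/2 = (69.8 + 34.1)/2 = 52.0°, and the critical height
H_c = (4c/γ) · sinβ cosφ / [1 − cos(β − φ)]
    = (4·29.3/20.6) · sin69.8°·cos34.1° / [1 − cos(35.7°)]
    = 5.689 · 0.9385·0.8281 / [1 − 0.8121]
    = 5.689 · 0.7771 / 0.1879
    = 23.53 m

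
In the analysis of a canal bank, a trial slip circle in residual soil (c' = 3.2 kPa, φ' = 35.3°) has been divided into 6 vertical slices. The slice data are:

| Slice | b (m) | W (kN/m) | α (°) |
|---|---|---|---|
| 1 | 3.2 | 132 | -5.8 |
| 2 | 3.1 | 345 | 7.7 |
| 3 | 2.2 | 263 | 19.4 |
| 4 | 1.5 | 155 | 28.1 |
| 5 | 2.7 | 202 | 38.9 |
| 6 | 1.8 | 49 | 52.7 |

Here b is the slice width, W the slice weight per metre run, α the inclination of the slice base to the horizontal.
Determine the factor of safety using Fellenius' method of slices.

FS = 2.21

Ordinary method of slices: FS = Σ[c'·Δl_i + (W_i cosα_i)·tanφ'] / Σ W_i sinα_i, with Δl_i = b_i / cosα_i.
Slice 1: Δl = 3.2/cos(-5.8°) = 3.216 m; N'_1 = 132·cos(-5.8°) = 131.3; c'Δl = 10.29; W sinα = -13.3
Slice 2: Δl = 3.1/cos7.7° = 3.128 m; N'_2 = 345·cos7.7° = 341.9; c'Δl = 10.01; W sinα = 46.2
Slice 3: Δl = 2.2/cos19.4° = 2.332 m; N'_3 = 263·cos19.4° = 248.1; c'Δl = 7.46; W sinα = 87.4
Slice 4: Δl = 1.5/cos28.1° = 1.700 m; N'_4 = 155·cos28.1° = 136.7; c'Δl = 5.44; W sinα = 73.0
Slice 5: Δl = 2.7/cos38.9° = 3.469 m; N'_5 = 202·cos38.9° = 157.2; c'Δl = 11.10; W sinα = 126.8
Slice 6: Δl = 1.8/cos52.7° = 2.970 m; N'_6 = 49·cos52.7° = 29.7; c'Δl = 9.51; W sinα = 39.0
Σc'Δl = 53.8 kN/m; ΣN' = 1044.9 kN/m; ΣW sinα = 359.1 kN/m
Resisting = 53.8 + 1044.9·tan35.3° = 53.8 + 739.8 = 793.7 kN/m
FS = 793.7 / 359.1 = 2.210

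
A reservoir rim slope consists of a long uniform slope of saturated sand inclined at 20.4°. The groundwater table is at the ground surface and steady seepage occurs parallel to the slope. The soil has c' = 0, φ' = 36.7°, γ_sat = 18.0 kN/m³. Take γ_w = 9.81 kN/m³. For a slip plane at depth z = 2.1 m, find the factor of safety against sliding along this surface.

FS = 0.91

With seepage parallel to the slope and the water table at the surface, the effective normal stress on the slip plane uses the buoyant unit weight γ' = γ_sat − γ_w while the driving shear stress uses γ_sat:
FS = [c' + γ' z cos²β tanφ'] / [γ_sat z sinβ cosβ]
(For c' = 0 this reduces to FS = (γ'/γ_sat)·tanφ'/tanβ.)
γ' = 18.0 − 9.81 = 8.19 kN/m³
Numerator = 0.0 + 8.19·2.1·cos²20.4°·tan36.7° = 0.0 + 8.19·2.1·0.8785·0.7454 = 11.262 kPa
Denominator = 18.0·2.1·sin20.4°·cos20.4° = 18.0·2.1·0.3486·0.9373 = 12.350 kPa
FS = 11.262 / 12.350 = 0.912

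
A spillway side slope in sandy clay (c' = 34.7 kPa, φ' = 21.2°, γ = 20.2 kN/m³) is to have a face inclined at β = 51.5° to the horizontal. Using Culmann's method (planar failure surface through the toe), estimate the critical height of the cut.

H_c = 36.70 m

Culmann's analysis gives the critical failure plane at α_cr = (β + φ')/2 = (51.5 + 21.2)/2 = 36.4°, and the critical height
H_c = (4c'/γ) · sinβ cosφ' / [1 − cos(β − φ')]
    = (4·34.7/20.2) · sin51.5°·cos21.2° / [1 − cos(30.3°)]
    = 6.871 · 0.7826·0.9323 / [1 − 0.8634]
    = 6.871 · 0.7296 / 0.1366
    = 36.70 m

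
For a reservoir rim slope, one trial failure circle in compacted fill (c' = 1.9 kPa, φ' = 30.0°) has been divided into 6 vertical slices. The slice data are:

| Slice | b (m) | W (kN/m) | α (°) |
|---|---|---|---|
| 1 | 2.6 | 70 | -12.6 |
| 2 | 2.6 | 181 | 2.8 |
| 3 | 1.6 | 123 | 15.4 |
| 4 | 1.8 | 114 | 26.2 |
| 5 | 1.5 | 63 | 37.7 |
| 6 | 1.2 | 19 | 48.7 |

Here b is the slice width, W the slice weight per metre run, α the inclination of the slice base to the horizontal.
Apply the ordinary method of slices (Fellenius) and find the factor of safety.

Ordinary method of slices: FS = Σ[c'·Δl_i + (W_i cosα_i)·tanφ'] / Σ W_i sinα_i, with Δl_i = b_i / cosα_i.
Slice 1: Δl = 2.6/cos(-12.6°) = 2.664 m; N'_1 = 70·cos(-12.6°) = 68.3; c'Δl = 5.06; W sinα = -15.3
Slice 2: Δl = 2.6/cos2.8° = 2.603 m; N'_2 = 181·cos2.8° = 180.8; c'Δl = 4.95; W sinα = 8.8
Slice 3: Δl = 1.6/cos15.4° = 1.660 m; N'_3 = 123·cos15.4° = 118.6; c'Δl = 3.15; W sinα = 32.7
Slice 4: Δl = 1.8/cos26.2° = 2.006 m; N'_4 = 114·cos26.2° = 102.3; c'Δl = 3.81; W sinα = 50.3
Slice 5: Δl = 1.5/cos37.7° = 1.896 m; N'_5 = 63·cos37.7° = 49.8; c'Δl = 3.60; W sinα = 38.5
Slice 6: Δl = 1.2/cos48.7° = 1.818 m; N'_6 = 19·cos48.7° = 12.5; c'Δl = 3.45; W sinα = 14.3
Σc'Δl = 24.0 kN/m; ΣN' = 532.4 kN/m; ΣW sinα = 129.4 kN/m
Resisting = 24.0 + 532.4·tan30.0° = 24.0 + 307.4 = 331.4 kN/m
FS = 331.4 / 129.4 = 2.562

FS = 2.56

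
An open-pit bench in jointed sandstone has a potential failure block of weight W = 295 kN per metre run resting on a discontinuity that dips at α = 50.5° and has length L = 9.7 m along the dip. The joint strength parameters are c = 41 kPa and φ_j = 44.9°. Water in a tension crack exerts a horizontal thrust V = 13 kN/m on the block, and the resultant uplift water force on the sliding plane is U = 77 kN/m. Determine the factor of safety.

Resolving the block weight along and normal to the plane and applying the Mohr–Coulomb strength on the joint:
N' = W cosα − U − V sinα = 295·cos50.5° − 77 − 13·sin50.5° = 100.6 kN/m
Driving force T = W sinα + V cosα = 295·sin50.5° + 13·cos50.5° = 235.9 kN/m
Resisting force R = c·L + N'·tanφ_j = 41·9.7 + 100.6·tan44.9° = 397.7 + 100.3 = 498.0 kN/m
FS = R / T = 498.0 / 235.9 = 2.111

FS = 2.11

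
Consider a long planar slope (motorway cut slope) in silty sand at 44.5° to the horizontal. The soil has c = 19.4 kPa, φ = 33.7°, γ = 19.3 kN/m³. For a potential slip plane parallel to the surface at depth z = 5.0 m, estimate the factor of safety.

FS = 1.08

For an infinite slope with a slip plane parallel to the surface (no pore pressure): FS = [c + γz cos²β tanφ] / [γz sinβ cosβ].
γz = 19.3·5.0 = 96.50 kN/m²
Numerator = 19.4 + 96.50·cos²44.5°·tan33.7° = 19.4 + 96.50·0.5087·0.6669 = 52.140 kPa
Denominator = 96.50·sin44.5°·cos44.5° = 96.50·0.7009·0.7133 = 48.243 kPa
FS = 52.140 / 48.243 = 1.081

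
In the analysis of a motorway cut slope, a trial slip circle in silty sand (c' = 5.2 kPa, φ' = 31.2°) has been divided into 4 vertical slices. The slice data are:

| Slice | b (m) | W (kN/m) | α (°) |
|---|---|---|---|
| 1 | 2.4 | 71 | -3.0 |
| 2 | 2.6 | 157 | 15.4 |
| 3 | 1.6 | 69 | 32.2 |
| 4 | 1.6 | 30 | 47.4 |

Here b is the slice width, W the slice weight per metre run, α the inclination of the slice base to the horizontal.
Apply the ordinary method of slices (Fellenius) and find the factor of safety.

Ordinary method of slices: FS = Σ[c'·Δl_i + (W_i cosα_i)·tanφ'] / Σ W_i sinα_i, with Δl_i = b_i / cosα_i.
Slice 1: Δl = 2.4/cos(-3.0°) = 2.403 m; N'_1 = 71·cos(-3.0°) = 70.9; c'Δl = 12.50; W sinα = -3.7
Slice 2: Δl = 2.6/cos15.4° = 2.697 m; N'_2 = 157·cos15.4° = 151.4; c'Δl = 14.02; W sinα = 41.7
Slice 3: Δl = 1.6/cos32.2° = 1.891 m; N'_3 = 69·cos32.2° = 58.4; c'Δl = 9.83; W sinα = 36.8
Slice 4: Δl = 1.6/cos47.4° = 2.364 m; N'_4 = 30·cos47.4° = 20.3; c'Δl = 12.29; W sinα = 22.1
Σc'Δl = 48.6 kN/m; ΣN' = 301.0 kN/m; ΣW sinα = 96.8 kN/m
Resisting = 48.6 + 301.0·tan31.2° = 48.6 + 182.3 = 230.9 kN/m
FS = 230.9 / 96.8 = 2.385

FS = 2.38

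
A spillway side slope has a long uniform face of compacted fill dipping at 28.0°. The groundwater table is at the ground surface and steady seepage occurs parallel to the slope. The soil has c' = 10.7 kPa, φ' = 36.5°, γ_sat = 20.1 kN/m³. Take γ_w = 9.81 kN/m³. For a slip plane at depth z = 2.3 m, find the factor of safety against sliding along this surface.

FS = 1.27

With seepage parallel to the slope and the water table at the surface, the effective normal stress on the slip plane uses the buoyant unit weight γ' = γ_sat − γ_w while the driving shear stress uses γ_sat:
FS = [c' + γ' z cos²β tanφ'] / [γ_sat z sinβ cosβ]
γ' = 20.1 − 9.81 = 10.29 kN/m³
Numerator = 10.7 + 10.29·2.3·cos²28.0°·tan36.5° = 10.7 + 10.29·2.3·0.7796·0.7400 = 24.353 kPa
Denominator = 20.1·2.3·sin28.0°·cos28.0° = 20.1·2.3·0.4695·0.8829 = 19.163 kPa
FS = 24.353 / 19.163 = 1.271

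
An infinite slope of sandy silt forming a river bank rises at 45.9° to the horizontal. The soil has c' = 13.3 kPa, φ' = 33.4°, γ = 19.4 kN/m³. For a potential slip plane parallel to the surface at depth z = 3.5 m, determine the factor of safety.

FS = 1.03

For an infinite slope with a slip plane parallel to the surface (no pore pressure): FS = [c' + γz cos²β tanφ'] / [γz sinβ cosβ].
γz = 19.4·3.5 = 67.90 kN/m²
Numerator = 13.3 + 67.90·cos²45.9°·tan33.4° = 13.3 + 67.90·0.4843·0.6594 = 34.983 kPa
Denominator = 67.90·sin45.9°·cos45.9° = 67.90·0.7181·0.6959 = 33.933 kPa
FS = 34.983 / 33.933 = 1.031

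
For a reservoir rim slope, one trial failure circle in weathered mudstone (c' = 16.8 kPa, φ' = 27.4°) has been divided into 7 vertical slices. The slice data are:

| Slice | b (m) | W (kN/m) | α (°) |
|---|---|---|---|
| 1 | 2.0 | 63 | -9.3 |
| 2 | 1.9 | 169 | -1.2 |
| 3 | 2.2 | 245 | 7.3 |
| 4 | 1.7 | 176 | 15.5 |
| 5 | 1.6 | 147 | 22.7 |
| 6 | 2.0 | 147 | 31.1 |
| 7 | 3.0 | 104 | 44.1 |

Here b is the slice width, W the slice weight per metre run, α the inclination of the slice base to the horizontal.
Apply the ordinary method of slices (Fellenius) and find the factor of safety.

FS = 2.89

Ordinary method of slices: FS = Σ[c'·Δl_i + (W_i cosα_i)·tanφ'] / Σ W_i sinα_i, with Δl_i = b_i / cosα_i.
Slice 1: Δl = 2.0/cos(-9.3°) = 2.027 m; N'_1 = 63·cos(-9.3°) = 62.2; c'Δl = 34.05; W sinα = -10.2
Slice 2: Δl = 1.9/cos(-1.2°) = 1.900 m; N'_2 = 169·cos(-1.2°) = 169.0; c'Δl = 31.93; W sinα = -3.5
Slice 3: Δl = 2.2/cos7.3° = 2.218 m; N'_3 = 245·cos7.3° = 243.0; c'Δl = 37.26; W sinα = 31.1
Slice 4: Δl = 1.7/cos15.5° = 1.764 m; N'_4 = 176·cos15.5° = 169.6; c'Δl = 29.64; W sinα = 47.0
Slice 5: Δl = 1.6/cos22.7° = 1.734 m; N'_5 = 147·cos22.7° = 135.6; c'Δl = 29.14; W sinα = 56.7
Slice 6: Δl = 2.0/cos31.1° = 2.336 m; N'_6 = 147·cos31.1° = 125.9; c'Δl = 39.24; W sinα = 75.9
Slice 7: Δl = 3.0/cos44.1° = 4.178 m; N'_7 = 104·cos44.1° = 74.7; c'Δl = 70.18; W sinα = 72.4
Σc'Δl = 271.4 kN/m; ΣN' = 979.9 kN/m; ΣW sinα = 269.5 kN/m
Resisting = 271.4 + 979.9·tan27.4° = 271.4 + 507.9 = 779.4 kN/m
FS = 779.4 / 269.5 = 2.892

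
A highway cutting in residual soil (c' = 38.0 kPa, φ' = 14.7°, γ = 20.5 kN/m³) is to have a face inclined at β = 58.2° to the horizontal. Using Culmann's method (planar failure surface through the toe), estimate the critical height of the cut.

Culmann's analysis gives the critical failure plane at α_cr = (β + φ')/2 = (58.2 + 14.7)/2 = 36.5°, and the critical height
H_c = (4c'/γ) · sinβ cosφ' / [1 − cos(β − φ')]
    = (4·38.0/20.5) · sin58.2°·cos14.7° / [1 − cos(43.5°)]
    = 7.415 · 0.8499·0.9673 / [1 − 0.7254]
    = 7.415 · 0.8221 / 0.2746
    = 22.20 m

H_c = 22.20 m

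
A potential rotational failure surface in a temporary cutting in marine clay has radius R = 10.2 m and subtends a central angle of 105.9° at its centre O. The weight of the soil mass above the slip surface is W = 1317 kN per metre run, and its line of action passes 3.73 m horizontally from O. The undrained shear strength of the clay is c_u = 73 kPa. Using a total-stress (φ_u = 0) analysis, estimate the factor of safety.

FS = 2.86

Taking moments about the centre O, the resisting moment is provided by the undrained shear strength acting along the arc:
Arc length L_a = R·θ = 10.2·(105.9°·π/180) = 10.2·1.8483 = 18.85 m
M_R = c_u·L_a·R = 73·18.85·10.2 = 14037.7 kN·m/m
M_D = W·d = 1317·3.73 = 4912.4 kN·m/m
FS = M_R / M_D = 14037.7 / 4912.4 = 2.858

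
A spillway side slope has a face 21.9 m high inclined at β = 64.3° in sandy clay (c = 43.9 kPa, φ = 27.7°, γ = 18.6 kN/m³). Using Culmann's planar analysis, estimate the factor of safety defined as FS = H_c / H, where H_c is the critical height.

FS = 1.74

H_c = (4c/γ) · sinβ cosφ / [1 − cos(β − φ)]
    = (4·43.9/18.6) · sin64.3°·cos27.7° / [1 − cos36.6°]
    = 9.441 · 0.7978 / 0.1972 = 38.20 m
FS = H_c / H = 38.20 / 21.9 = 1.744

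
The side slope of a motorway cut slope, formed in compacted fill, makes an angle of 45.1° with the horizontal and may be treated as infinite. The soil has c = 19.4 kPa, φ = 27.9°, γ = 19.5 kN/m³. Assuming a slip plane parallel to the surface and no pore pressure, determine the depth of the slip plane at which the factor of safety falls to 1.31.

Setting FS = 1.31 in FS = [c + γz cos²β tanφ] / [γz sinβ cosβ] and solving for z:
z = c / [γ cosβ (FS·sinβ − cosβ·tanφ)]
  = 19.4 / [19.5·cos45.1°·(1.31·sin45.1° − cos45.1°·tan27.9°)]
  = 19.4 / [19.5·0.7059·(1.31·0.7083 − 0.7059·0.5295)]
  = 19.4 / 7.6281 = 2.543 m

z = 2.54 m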